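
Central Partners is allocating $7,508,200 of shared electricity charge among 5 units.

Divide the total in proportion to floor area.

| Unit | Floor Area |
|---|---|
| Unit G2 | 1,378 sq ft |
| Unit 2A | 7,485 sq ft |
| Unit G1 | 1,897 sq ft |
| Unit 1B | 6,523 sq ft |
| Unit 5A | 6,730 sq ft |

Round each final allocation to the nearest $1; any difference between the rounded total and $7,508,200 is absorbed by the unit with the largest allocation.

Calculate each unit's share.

Floor area total: 24,013.
Proportional shares: Unit G2 1,378/24,013 × $7,508,200 = 430,862.43; Unit 2A 7,485/24,013 × $7,508,200 = 2,340,352.18; Unit G1 1,897/24,013 × $7,508,200 = 593,139.36; Unit 1B 6,523/24,013 × $7,508,200 = 2,039,561.43; Unit 5A 6,730/24,013 × $7,508,200 = 2,104,284.60.
After rounding ($1): Unit G2 $430,862; Unit 2A $2,340,352; Unit G1 $593,139; Unit 1B $2,039,561; Unit 5A $2,104,285. Sum = $7,508,199.
Difference $7,508,200 − $7,508,199 = +$1 applied to largest allocation (Unit 2A): Unit 2A becomes $2,340,353.

Unit G2: $430,862 · Unit 2A: $2,340,353 · Unit G1: $593,139 · Unit 1B: $2,039,561 · Unit 5A: $2,104,285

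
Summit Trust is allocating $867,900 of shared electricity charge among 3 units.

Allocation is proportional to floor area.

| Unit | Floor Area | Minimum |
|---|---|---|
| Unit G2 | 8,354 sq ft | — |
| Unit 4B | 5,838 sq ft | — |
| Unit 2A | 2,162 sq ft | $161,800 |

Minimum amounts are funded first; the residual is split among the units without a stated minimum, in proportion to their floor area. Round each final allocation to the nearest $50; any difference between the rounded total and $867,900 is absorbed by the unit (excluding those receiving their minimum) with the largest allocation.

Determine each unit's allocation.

Unit G2: $415,650 · Unit 4B: $290,450 · Unit 2A: $161,800

Minimums first: Unit 2A $161,800. Balance $706,100.
Balance split over remaining floor area 14,192: Unit G2 415,639.75 → $415,650; Unit 4B 290,460.25 → $290,450.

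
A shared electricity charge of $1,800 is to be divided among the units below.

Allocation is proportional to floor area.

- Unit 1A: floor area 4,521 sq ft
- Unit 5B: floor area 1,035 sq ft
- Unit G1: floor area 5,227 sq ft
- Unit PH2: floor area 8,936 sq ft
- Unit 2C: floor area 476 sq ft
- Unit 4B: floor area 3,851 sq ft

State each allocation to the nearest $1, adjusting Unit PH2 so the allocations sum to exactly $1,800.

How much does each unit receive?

Floor area total: 24,046.
Unrounded shares: Unit 1A 4,521/24,046 × $1,800 = 338.43; Unit 5B 1,035/24,046 × $1,800 = 77.48; Unit G1 5,227/24,046 × $1,800 = 391.28; Unit PH2 8,936/24,046 × $1,800 = 668.92; Unit 2C 476/24,046 × $1,800 = 35.63; Unit 4B 3,851/24,046 × $1,800 = 288.27.
Rounded to nearest $1: Unit 1A $338; Unit 5B $77; Unit G1 $391; Unit PH2 $669; Unit 2C $36; Unit 4B $288. Sum = $1,799.
Difference $1,800 − $1,799 = +$1 applied to Unit PH2: Unit PH2 becomes $670.

Unit 1A: $338 · Unit 5B: $77 · Unit G1: $391 · Unit PH2: $670 · Unit 2C: $36 · Unit 4B: $288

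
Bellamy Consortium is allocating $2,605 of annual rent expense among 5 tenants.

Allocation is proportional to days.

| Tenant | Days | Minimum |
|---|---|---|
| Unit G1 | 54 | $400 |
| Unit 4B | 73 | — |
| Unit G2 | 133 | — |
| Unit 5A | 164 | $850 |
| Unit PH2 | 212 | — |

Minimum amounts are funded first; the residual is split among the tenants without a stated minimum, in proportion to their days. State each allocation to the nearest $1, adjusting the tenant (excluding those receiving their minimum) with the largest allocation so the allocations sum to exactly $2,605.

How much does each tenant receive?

Unit G1: $400 · Unit 4B: $237 · Unit G2: $431 · Unit 5A: $850 · Unit PH2: $687

Guaranteed amounts: Unit G1 $400; Unit 5A $850. Residual $1,355.
Residual split over remaining days 418: Unit 4B 236.64 → $237; Unit G2 431.14 → $431; Unit PH2 687.22 → $687.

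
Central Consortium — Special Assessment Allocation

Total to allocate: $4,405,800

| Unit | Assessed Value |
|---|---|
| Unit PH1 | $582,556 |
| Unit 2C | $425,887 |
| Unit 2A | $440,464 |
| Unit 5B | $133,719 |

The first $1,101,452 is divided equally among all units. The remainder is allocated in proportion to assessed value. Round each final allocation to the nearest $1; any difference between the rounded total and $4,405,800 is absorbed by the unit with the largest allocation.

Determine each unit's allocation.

Unit PH1: $1,491,676 | Unit 2C: $1,164,568 | Unit 2A: $1,195,003 | Unit 5B: $554,553

First tranche $1,101,452 split equally: $275,363 each.
Remainder $3,304,348 by assessed value (total 1,582,626): Unit PH1 1,216,312.48 → $1,216,312; Unit 2C 889,204.94 → $889,205; Unit 2A 919,640.10 → $919,640; Unit 5B 279,190.48 → $279,190.
Rounding difference +$1 on remainder applied to Unit PH1.
Totals: Unit PH1 $275,363 + $1,216,313 = $1,491,676; Unit 2C $275,363 + $889,205 = $1,164,568; Unit 2A $275,363 + $919,640 = $1,195,003; Unit 5B $275,363 + $279,190 = $554,553.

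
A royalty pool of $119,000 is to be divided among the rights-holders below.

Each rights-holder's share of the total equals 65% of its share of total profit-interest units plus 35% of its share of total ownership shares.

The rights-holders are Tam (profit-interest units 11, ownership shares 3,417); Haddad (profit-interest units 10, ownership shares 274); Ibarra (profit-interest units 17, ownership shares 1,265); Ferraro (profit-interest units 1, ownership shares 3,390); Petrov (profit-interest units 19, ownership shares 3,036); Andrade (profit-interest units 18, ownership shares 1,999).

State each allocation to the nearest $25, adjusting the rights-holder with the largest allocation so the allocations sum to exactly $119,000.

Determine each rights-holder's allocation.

Profit-interest units total 76; ownership shares total 13,381.
Blended shares (65% profit-interest units + 35% ownership shares): Tam 0.1835; Haddad 0.0927; Ibarra 0.1785; Ferraro 0.0972; Petrov 0.2419; Andrade 0.2062.
Unrounded shares: Tam 21,831.23; Haddad 11,030.49; Ibarra 21,239.44; Ferraro 11,569.55; Petrov 28,787.42; Andrade 24,541.87.
At nearest $25: Tam $21,825; Haddad $11,025; Ibarra $21,250; Ferraro $11,575; Petrov $28,775; Andrade $24,550. Sum = $119,000.
No rounding difference to absorb.

Tam: $21,825 · Haddad: $11,025 · Ibarra: $21,250 · Ferraro: $11,575 · Petrov: $28,775 · Andrade: $24,550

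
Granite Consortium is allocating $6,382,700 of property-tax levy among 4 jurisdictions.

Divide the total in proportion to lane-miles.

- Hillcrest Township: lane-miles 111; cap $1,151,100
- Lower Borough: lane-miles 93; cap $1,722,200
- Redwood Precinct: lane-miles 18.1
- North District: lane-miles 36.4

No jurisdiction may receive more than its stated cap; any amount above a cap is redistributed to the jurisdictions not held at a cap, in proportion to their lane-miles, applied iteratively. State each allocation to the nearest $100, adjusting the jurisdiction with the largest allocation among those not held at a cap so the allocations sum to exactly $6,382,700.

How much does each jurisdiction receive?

Combined lane-miles = 258.5.
Unconstrained shares: Hillcrest Township 2,740,733.85; Lower Borough 2,296,290.52; Redwood Precinct 446,912.46; North District 898,763.17.
Cap binds for Hillcrest Township ($1,151,100), Lower Borough ($1,722,200); remaining pool $3,509,400 reallocated over remaining lane-miles 54.5.
Shares after redistribution: Redwood Precinct 1,165,507.16 → $1,165,500; North District 2,343,892.84 → $2,343,900.

Hillcrest Township: $1,151,100; Lower Borough: $1,722,200; Redwood Precinct: $1,165,500; North District: $2,343,900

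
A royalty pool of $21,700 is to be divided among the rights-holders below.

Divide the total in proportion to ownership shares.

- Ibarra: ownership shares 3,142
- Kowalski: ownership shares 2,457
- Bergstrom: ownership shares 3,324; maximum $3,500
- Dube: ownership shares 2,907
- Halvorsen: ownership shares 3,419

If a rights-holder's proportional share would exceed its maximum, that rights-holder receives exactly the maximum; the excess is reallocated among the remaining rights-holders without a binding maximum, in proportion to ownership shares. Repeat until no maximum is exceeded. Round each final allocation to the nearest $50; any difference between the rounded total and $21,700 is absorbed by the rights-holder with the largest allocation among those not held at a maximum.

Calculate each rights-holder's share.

Sum of ownership shares: 15,249.
Unconstrained shares: Ibarra 4,471.20; Kowalski 3,496.42; Bergstrom 4,730.20; Dube 4,136.79; Halvorsen 4,865.39.
Capped: Bergstrom ($3,500); balance $18,200 reallocated over remaining ownership shares 11,925.
Shares after redistribution: Ibarra 4,795.34 → $4,800; Kowalski 3,749.89 → $3,750; Dube 4,436.68 → $4,450; Halvorsen 5,218.10 → $5,200.

Ibarra: $4,800 | Kowalski: $3,750 | Bergstrom: $3,500 | Dube: $4,450 | Halvorsen: $5,200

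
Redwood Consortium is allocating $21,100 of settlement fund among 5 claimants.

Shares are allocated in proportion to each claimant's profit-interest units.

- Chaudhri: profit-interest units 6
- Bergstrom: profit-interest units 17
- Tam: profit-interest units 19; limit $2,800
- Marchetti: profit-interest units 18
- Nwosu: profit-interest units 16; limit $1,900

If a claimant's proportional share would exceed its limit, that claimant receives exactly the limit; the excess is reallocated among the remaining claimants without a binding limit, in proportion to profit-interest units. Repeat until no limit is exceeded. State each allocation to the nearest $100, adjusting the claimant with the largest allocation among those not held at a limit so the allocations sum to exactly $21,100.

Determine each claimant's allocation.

Sum of profit-interest units: 76.
Proportional shares (ignoring caps): Chaudhri 1,665.79; Bergstrom 4,719.74; Tam 5,275.00; Marchetti 4,997.37; Nwosu 4,442.11.
Held at cap: Tam ($2,800), Nwosu ($1,900); remaining pool $16,400 reallocated over remaining profit-interest units 41.
Redistributed shares: Chaudhri 2,400.00 → $2,400; Bergstrom 6,800.00 → $6,800; Marchetti 7,200.00 → $7,200.

Chaudhri: $2,400 | Bergstrom: $6,800 | Tam: $2,800 | Marchetti: $7,200 | Nwosu: $1,900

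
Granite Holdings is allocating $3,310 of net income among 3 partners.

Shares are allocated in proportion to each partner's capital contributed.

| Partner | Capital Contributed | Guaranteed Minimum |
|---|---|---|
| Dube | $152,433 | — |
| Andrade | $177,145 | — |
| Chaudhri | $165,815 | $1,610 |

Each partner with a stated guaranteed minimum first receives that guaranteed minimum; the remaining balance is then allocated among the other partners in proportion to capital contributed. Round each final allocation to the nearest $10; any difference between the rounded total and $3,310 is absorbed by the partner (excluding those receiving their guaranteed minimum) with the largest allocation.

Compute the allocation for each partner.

Minimums first: Chaudhri $1,610. Remaining pool $1,700.
Remaining pool split over remaining capital contributed 329,578: Dube 786.27 → $790; Andrade 913.73 → $910.

Dube: $790 · Andrade: $910 · Chaudhri: $1,610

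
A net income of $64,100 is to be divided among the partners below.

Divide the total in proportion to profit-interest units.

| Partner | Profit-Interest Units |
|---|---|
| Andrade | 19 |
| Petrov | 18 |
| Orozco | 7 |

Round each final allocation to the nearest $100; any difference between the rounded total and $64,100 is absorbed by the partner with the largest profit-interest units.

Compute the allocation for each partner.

Andrade: $27,700 · Petrov: $26,200 · Orozco: $10,200

Total profit-interest units = 19 + 18 + 7 = 44.
Pro-rata amounts: Andrade 27,679.55; Petrov 26,222.73; Orozco 10,197.73.
At nearest $100: Andrade $27,700; Petrov $26,200; Orozco $10,200. Sum = $64,100.
No rounding difference to absorb.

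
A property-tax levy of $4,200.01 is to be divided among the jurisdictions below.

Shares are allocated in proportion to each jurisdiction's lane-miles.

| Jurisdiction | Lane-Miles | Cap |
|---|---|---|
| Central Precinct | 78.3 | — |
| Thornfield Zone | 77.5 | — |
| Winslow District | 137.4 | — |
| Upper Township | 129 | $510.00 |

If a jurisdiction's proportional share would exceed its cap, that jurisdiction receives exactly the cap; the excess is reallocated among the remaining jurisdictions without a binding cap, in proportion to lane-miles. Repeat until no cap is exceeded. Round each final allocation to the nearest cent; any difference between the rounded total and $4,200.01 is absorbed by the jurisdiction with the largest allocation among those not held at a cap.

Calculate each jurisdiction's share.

Lane-miles total: 422.2.
Unconstrained shares: Central Precinct 778.9218; Thornfield Zone 770.9635; Winslow District 1,366.8436; Upper Township 1,283.2811.
Held at cap: Upper Township ($510.00); remaining pool $3,690.01 reallocated over remaining lane-miles 293.2.
Redistributed shares: Central Precinct 985.4290 → $985.43; Thornfield Zone 975.3608 → $975.36; Winslow District 1,729.2202 → $1,729.22.

Central Precinct: $985.43 · Thornfield Zone: $975.36 · Winslow District: $1,729.22 · Upper Township: $510.00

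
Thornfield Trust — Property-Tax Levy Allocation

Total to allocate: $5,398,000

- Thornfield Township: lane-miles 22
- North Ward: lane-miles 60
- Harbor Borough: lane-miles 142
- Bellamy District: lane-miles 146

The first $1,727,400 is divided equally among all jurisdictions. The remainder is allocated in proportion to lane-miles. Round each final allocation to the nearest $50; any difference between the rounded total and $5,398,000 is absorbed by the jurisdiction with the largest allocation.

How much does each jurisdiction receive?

Thornfield Township: $650,100; North Ward: $1,027,100; Harbor Borough: $1,840,550; Bellamy District: $1,880,250

Equal tier: $1,727,400 ÷ 4 = $431,850 apiece.
Remainder $3,670,600 by lane-miles (total 370): Thornfield Township 218,251.89 → $218,250; North Ward 595,232.43 → $595,250; Harbor Borough 1,408,716.76 → $1,408,700; Bellamy District 1,448,398.92 → $1,448,400.
Totals: Thornfield Township $431,850 + $218,250 = $650,100; North Ward $431,850 + $595,250 = $1,027,100; Harbor Borough $431,850 + $1,408,700 = $1,840,550; Bellamy District $431,850 + $1,448,400 = $1,880,250.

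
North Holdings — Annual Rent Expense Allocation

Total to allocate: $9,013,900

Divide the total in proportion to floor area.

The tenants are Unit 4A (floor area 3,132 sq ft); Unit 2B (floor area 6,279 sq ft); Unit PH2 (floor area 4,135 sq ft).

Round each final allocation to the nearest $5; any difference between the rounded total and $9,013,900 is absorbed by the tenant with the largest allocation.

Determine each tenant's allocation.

Unit 4A: $2,084,125 | Unit 2B: $4,178,225 | Unit PH2: $2,751,550

Floor area total: 13,546.
Unrounded shares: Unit 4A 3,132/13,546 × $9,013,900 = 2,084,123.34; Unit 2B 6,279/13,546 × $9,013,900 = 4,178,228.12; Unit PH2 4,135/13,546 × $9,013,900 = 2,751,548.54.
After rounding ($5): Unit 4A $2,084,125; Unit 2B $4,178,230; Unit PH2 $2,751,550. Sum = $9,013,905.
Difference $9,013,900 − $9,013,905 = −$5 applied to largest allocation (Unit 2B): Unit 2B becomes $4,178,225.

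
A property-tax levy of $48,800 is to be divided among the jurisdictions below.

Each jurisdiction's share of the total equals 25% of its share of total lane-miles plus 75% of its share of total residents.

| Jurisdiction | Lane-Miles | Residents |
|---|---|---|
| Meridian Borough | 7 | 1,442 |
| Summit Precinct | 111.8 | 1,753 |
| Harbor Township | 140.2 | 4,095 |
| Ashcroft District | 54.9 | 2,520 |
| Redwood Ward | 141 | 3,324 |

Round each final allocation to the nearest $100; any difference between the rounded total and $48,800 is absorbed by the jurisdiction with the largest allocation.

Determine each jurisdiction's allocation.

Meridian Borough: $4,200; Summit Precinct: $7,900; Harbor Township: $15,200; Ashcroft District: $8,500; Redwood Ward: $13,000

Lane-miles total 454.9; residents total 13,134.
Combined weights (25% lane-miles + 75% residents): Meridian Borough 0.0862; Summit Precinct 0.1615; Harbor Township 0.3109; Ashcroft District 0.1741; Redwood Ward 0.2673.
Proportional shares: Meridian Borough 4,206.10; Summit Precinct 7,883.39; Harbor Township 15,171.41; Ashcroft District 8,494.75; Redwood Ward 13,044.35.
After rounding ($100): Meridian Borough $4,200; Summit Precinct $7,900; Harbor Township $15,200; Ashcroft District $8,500; Redwood Ward $13,000. Sum = $48,800.
Rounded total matches; no reconciliation needed.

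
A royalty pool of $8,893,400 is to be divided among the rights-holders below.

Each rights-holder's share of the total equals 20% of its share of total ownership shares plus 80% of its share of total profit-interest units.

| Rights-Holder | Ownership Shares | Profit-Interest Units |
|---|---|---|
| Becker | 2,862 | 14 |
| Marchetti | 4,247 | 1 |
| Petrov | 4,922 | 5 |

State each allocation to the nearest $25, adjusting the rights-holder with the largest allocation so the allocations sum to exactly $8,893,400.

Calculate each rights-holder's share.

Becker: $5,403,425 · Marchetti: $983,625 · Petrov: $2,506,350

Ownership shares total 12,031; profit-interest units total 20.
Combined weights (20% ownership shares + 80% profit-interest units): Becker 0.6076; Marchetti 0.1106; Petrov 0.2818.
Unrounded shares: Becker 5,403,426.11; Marchetti 983,618.47; Petrov 2,506,355.42.
After rounding ($25): Becker $5,403,425; Marchetti $983,625; Petrov $2,506,350. Sum = $8,893,400.
Sum already equals the total — no adjustment.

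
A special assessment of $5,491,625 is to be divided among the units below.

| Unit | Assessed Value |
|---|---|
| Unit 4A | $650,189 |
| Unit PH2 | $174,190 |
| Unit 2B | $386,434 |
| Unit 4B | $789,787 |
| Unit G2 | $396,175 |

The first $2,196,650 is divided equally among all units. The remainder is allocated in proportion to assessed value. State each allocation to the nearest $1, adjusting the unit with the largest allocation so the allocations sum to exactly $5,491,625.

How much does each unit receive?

Unit 4A: $1,333,180 · Unit PH2: $678,798 · Unit 2B: $970,582 · Unit 4B: $1,525,092 · Unit G2: $983,973

Equal tier: $2,196,650 ÷ 5 = $439,330 apiece.
Remainder $3,294,975 by assessed value (total 2,396,775): Unit 4A 893,849.65 → $893,850; Unit PH2 239,468.33 → $239,468; Unit 2B 531,251.52 → $531,252; Unit 4B 1,085,762.502 → $1,085,763; Unit G2 544,643.00 → $544,643.
Rounding difference −$1 on remainder applied to Unit 4B.
Totals: Unit 4A $439,330 + $893,850 = $1,333,180; Unit PH2 $439,330 + $239,468 = $678,798; Unit 2B $439,330 + $531,252 = $970,582; Unit 4B $439,330 + $1,085,762 = $1,525,092; Unit G2 $439,330 + $544,643 = $983,973.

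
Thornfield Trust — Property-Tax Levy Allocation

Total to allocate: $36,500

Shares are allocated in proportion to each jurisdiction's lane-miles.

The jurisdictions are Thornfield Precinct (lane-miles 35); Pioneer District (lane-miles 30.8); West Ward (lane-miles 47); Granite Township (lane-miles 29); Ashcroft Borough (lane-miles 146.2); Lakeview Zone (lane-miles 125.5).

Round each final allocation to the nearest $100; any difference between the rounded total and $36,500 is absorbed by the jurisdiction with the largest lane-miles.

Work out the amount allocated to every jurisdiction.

Thornfield Precinct: $3,100; Pioneer District: $2,700; West Ward: $4,100; Granite Township: $2,600; Ashcroft Borough: $12,900; Lakeview Zone: $11,100

Sum of lane-miles: 35 + 30.8 + 47 + 29 + 146.2 + 125.5 = 413.5.
Pro-rata amounts: Thornfield Precinct 3,089.48; Pioneer District 2,718.74; West Ward 4,148.73; Granite Township 2,559.85; Ashcroft Borough 12,905.20; Lakeview Zone 11,077.99.
At nearest $100: Thornfield Precinct $3,100; Pioneer District $2,700; West Ward $4,100; Granite Township $2,600; Ashcroft Borough $12,900; Lakeview Zone $11,100. Sum = $36,500.
No rounding difference to absorb.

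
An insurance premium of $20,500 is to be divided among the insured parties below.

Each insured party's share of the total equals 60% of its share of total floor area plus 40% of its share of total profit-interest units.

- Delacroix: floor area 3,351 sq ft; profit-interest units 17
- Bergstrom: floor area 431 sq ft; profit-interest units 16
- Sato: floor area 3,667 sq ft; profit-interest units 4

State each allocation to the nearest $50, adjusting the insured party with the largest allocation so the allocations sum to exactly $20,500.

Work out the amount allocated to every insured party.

Delacroix: $9,300 · Bergstrom: $4,250 · Sato: $6,950

Totals — floor area 7,449, profit-interest units 37.
Composite weights (60% floor area + 40% profit-interest units): Delacroix 0.4537; Bergstrom 0.2077; Sato 0.3386.
Pro-rata amounts: Delacroix 9,300.83; Bergstrom 4,257.63; Sato 6,941.54.
At nearest $50: Delacroix $9,300; Bergstrom $4,250; Sato $6,950. Sum = $20,500.
No rounding difference to absorb.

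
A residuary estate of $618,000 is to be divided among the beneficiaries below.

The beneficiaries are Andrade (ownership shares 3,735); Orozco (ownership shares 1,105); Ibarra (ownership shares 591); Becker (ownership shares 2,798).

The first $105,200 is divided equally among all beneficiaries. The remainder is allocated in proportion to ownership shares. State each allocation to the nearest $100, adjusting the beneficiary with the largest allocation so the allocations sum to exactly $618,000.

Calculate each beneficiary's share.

Andrade: $259,000 | Orozco: $95,200 | Ibarra: $63,100 | Becker: $200,700

$105,200 shared equally gives $26,300 per beneficiary.
Remainder $512,800 by ownership shares (total 8,229): Andrade 232,751.00 → $232,800; Orozco 68,859.40 → $68,900; Ibarra 36,828.87 → $36,800; Becker 174,360.72 → $174,400.
Rounding difference −$100 on remainder applied to Andrade.
Totals: Andrade $26,300 + $232,700 = $259,000; Orozco $26,300 + $68,900 = $95,200; Ibarra $26,300 + $36,800 = $63,100; Becker $26,300 + $174,400 = $200,700.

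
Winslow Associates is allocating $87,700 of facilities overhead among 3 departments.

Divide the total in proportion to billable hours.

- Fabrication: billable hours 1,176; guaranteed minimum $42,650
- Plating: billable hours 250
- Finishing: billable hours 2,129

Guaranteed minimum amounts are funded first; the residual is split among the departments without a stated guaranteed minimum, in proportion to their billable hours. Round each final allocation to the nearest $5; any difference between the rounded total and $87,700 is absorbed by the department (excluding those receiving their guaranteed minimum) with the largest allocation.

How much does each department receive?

Fabrication: $42,650 | Plating: $4,735 | Finishing: $40,315

Minimums first: Fabrication $42,650. Residual $45,050.
Residual split over remaining billable hours 2,379: Plating 4,734.13 → $4,735; Finishing 40,315.87 → $40,315.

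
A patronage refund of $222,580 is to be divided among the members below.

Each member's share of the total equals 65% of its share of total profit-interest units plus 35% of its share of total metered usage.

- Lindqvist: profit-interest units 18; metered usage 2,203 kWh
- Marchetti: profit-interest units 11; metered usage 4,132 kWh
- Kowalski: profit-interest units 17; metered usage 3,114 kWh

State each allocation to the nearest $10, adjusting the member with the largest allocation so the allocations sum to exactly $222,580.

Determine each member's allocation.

Profit-interest units total 46; metered usage total 9,449.
Combined weights (65% profit-interest units + 35% metered usage): Lindqvist 0.3359; Marchetti 0.3085; Kowalski 0.3556.
Unrounded shares: Lindqvist 74,775.54; Marchetti 68,663.26; Kowalski 79,141.20.
Rounded to nearest $10: Lindqvist $74,780; Marchetti $68,660; Kowalski $79,140. Sum = $222,580.
Sum already equals the total — no adjustment.

Lindqvist: $74,780 | Marchetti: $68,660 | Kowalski: $79,140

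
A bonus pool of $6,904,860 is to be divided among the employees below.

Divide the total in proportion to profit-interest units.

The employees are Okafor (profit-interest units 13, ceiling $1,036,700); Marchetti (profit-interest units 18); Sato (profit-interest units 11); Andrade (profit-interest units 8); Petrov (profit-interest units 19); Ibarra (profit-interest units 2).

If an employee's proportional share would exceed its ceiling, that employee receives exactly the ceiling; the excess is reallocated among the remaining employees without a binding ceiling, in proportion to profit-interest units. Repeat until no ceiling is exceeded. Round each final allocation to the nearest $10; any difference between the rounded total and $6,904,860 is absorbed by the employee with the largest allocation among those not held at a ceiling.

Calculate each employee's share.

Sum of profit-interest units: 71.
Pro-rata shares before constraints: Okafor 1,264,270.14; Marchetti 1,750,527.89; Sato 1,069,767.04; Andrade 778,012.39; Petrov 1,847,779.44; Ibarra 194,503.10.
Cap binds for Okafor ($1,036,700); remaining pool $5,868,160 reallocated over remaining profit-interest units 58.
Redistributed shares: Marchetti 1,821,153.10 → $1,821,150; Sato 1,112,926.90 → $1,112,930; Andrade 809,401.38 → $809,400; Petrov 1,922,328.28 → $1,922,330; Ibarra 202,350.34 → $202,350.

Okafor: $1,036,700 | Marchetti: $1,821,150 | Sato: $1,112,930 | Andrade: $809,400 | Petrov: $1,922,330 | Ibarra: $202,350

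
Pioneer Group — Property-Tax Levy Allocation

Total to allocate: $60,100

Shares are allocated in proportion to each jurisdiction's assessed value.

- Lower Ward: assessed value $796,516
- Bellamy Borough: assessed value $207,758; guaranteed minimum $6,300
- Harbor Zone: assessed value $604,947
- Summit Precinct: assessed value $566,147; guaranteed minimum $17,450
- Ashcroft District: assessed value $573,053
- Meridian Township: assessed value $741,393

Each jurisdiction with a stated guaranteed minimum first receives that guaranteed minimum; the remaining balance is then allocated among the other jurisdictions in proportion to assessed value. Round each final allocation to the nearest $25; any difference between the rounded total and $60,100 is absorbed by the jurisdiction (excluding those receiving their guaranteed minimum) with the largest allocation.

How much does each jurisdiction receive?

Guaranteed amounts: Bellamy Borough $6,300; Summit Precinct $17,450. Residual $36,350.
Residual split over remaining assessed value 2,715,909: Lower Ward 10,660.65 → $10,650; Harbor Zone 8,096.67 → $8,100; Ashcroft District 7,669.80 → $7,675; Meridian Township 9,922.88 → $9,925.

Lower Ward: $10,650 | Bellamy Borough: $6,300 | Harbor Zone: $8,100 | Summit Precinct: $17,450 | Ashcroft District: $7,675 | Meridian Township: $9,925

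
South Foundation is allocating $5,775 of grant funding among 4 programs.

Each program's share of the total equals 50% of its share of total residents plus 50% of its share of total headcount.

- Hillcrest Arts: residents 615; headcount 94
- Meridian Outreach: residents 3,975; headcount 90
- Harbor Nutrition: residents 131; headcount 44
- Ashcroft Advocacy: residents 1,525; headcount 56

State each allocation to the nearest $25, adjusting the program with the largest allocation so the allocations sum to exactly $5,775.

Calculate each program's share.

Totals — residents 6,246, headcount 284.
Combined weights (50% residents + 50% headcount): Hillcrest Arts 0.2147; Meridian Outreach 0.4767; Harbor Nutrition 0.0880; Ashcroft Advocacy 0.2207.
Raw shares: Hillcrest Arts 1,240.03; Meridian Outreach 2,752.68; Harbor Nutrition 507.92; Ashcroft Advocacy 1,274.37.
Rounded to nearest $25: Hillcrest Arts $1,250; Meridian Outreach $2,750; Harbor Nutrition $500; Ashcroft Advocacy $1,275. Sum = $5,775.
Sum already equals the total — no adjustment.

Hillcrest Arts: $1,250; Meridian Outreach: $2,750; Harbor Nutrition: $500; Ashcroft Advocacy: $1,275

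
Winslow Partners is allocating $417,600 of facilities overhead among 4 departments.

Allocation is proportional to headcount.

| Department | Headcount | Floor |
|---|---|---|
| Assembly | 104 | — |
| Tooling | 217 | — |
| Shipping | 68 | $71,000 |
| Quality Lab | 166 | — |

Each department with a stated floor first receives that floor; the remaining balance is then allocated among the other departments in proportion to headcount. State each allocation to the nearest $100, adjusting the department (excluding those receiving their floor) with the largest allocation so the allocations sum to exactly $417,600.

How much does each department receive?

Assembly: $74,000; Tooling: $154,500; Shipping: $71,000; Quality Lab: $118,100

Fund the minimums — Shipping $71,000. Residual $346,600.
Residual split over remaining headcount 487: Assembly 74,017.25 → $74,000; Tooling 154,439.84 → $154,400; Quality Lab 118,142.92 → $118,100.
Rounding difference +$100 applied to Tooling → $154,500.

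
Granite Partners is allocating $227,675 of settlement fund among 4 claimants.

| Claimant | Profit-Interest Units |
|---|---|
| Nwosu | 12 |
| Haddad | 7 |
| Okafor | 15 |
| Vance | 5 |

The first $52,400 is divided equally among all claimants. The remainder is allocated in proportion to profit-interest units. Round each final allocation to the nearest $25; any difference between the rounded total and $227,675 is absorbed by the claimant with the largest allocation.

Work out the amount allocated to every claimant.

Nwosu: $67,025 | Haddad: $44,550 | Okafor: $80,525 | Vance: $35,575

$52,400 shared equally gives $13,100 per claimant.
Remainder $175,275 by profit-interest units (total 39): Nwosu 53,930.77 → $53,925; Haddad 31,459.62 → $31,450; Okafor 67,413.46 → $67,425; Vance 22,471.15 → $22,475.
Totals: Nwosu $13,100 + $53,925 = $67,025; Haddad $13,100 + $31,450 = $44,550; Okafor $13,100 + $67,425 = $80,525; Vance $13,100 + $22,475 = $35,575.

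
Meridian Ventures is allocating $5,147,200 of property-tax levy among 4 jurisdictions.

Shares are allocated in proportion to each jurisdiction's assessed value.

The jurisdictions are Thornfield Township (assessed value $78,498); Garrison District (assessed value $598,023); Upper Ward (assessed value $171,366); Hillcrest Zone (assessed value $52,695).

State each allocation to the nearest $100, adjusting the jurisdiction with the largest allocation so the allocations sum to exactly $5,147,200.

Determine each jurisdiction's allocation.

Thornfield Township: $448,600; Garrison District: $3,418,000; Upper Ward: $979,400; Hillcrest Zone: $301,200

Assessed value total: 900,582.
Raw shares: Thornfield Township 78,498/900,582 × $5,147,200 = 448,648.66; Garrison District 598,023/900,582 × $5,147,200 = 3,417,949.71; Upper Ward 171,366/900,582 × $5,147,200 = 979,427.83; Hillcrest Zone 52,695/900,582 × $5,147,200 = 301,173.80.
After rounding ($100): Thornfield Township $448,600; Garrison District $3,417,900; Upper Ward $979,400; Hillcrest Zone $301,200. Sum = $5,147,100.
Difference $5,147,200 − $5,147,100 = +$100 applied to largest allocation (Garrison District): Garrison District becomes $3,418,000.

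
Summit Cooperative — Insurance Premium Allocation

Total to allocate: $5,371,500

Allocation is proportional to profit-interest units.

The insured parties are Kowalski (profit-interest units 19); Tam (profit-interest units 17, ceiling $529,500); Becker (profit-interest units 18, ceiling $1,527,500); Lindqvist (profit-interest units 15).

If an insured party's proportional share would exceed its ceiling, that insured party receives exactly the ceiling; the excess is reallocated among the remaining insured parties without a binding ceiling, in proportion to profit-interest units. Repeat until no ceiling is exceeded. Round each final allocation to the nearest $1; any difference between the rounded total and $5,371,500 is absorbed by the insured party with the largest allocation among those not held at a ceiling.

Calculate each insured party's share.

Kowalski: $1,852,221 · Tam: $529,500 · Becker: $1,527,500 · Lindqvist: $1,462,279

Total profit-interest units = 69.
Pro-rata shares before constraints: Kowalski 1,479,108.70; Tam 1,323,413.04; Becker 1,401,260.87; Lindqvist 1,167,717.39.
Capped: Tam ($529,500); residual $4,842,000 reallocated over remaining profit-interest units 52.
Capped: Becker ($1,527,500); residual $3,314,500 reallocated over remaining profit-interest units 34.
Remaining shares: Kowalski 1,852,220.59 → $1,852,221; Lindqvist 1,462,279.41 → $1,462,279.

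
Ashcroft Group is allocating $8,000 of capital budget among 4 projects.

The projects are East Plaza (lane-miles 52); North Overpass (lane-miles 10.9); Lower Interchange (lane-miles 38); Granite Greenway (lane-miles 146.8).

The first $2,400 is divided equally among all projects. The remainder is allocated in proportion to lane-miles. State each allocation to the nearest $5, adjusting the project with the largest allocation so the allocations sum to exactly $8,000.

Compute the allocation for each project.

East Plaza: $1,775 | North Overpass: $845 | Lower Interchange: $1,460 | Granite Greenway: $3,920

First tranche $2,400 split equally: $600 each.
Remainder $5,600 by lane-miles (total 247.7): East Plaza 1,175.62 → $1,175; North Overpass 246.43 → $245; Lower Interchange 859.10 → $860; Granite Greenway 3,318.85 → $3,320.
Totals: East Plaza $600 + $1,175 = $1,775; North Overpass $600 + $245 = $845; Lower Interchange $600 + $860 = $1,460; Granite Greenway $600 + $3,320 = $3,920.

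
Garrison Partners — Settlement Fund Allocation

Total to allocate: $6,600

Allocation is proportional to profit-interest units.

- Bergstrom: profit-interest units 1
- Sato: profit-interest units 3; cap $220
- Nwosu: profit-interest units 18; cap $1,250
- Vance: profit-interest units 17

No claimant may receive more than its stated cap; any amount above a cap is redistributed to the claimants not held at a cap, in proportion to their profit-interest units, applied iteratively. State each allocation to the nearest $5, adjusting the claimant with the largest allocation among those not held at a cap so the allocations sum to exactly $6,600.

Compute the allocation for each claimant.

Total profit-interest units = 39.
Proportional shares (ignoring caps): Bergstrom 169.23; Sato 507.69; Nwosu 3,046.15; Vance 2,876.92.
Capped: Sato ($220), Nwosu ($1,250); remaining pool $5,130 reallocated over remaining profit-interest units 18.
Redistributed shares: Bergstrom 285.00 → $285; Vance 4,845.00 → $4,845.

Bergstrom: $285; Sato: $220; Nwosu: $1,250; Vance: $4,845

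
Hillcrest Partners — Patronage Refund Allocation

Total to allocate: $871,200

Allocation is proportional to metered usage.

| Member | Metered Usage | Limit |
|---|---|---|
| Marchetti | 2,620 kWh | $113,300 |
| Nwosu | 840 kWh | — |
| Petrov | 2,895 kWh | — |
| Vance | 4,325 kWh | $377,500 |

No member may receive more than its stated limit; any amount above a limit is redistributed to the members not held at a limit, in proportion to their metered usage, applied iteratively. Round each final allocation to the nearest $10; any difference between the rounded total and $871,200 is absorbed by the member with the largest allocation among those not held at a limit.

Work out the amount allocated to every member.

Sum of metered usage: 10,680.
Pro-rata shares before constraints: Marchetti 213,721.35; Nwosu 68,521.35; Petrov 236,153.93; Vance 352,803.37.
Cap binds for Marchetti ($113,300); remaining pool $757,900 reallocated over remaining metered usage 8,060.
Cap binds for Vance ($377,500); remaining pool $380,400 reallocated over remaining metered usage 3,735.
Shares after redistribution: Nwosu 85,551.81 → $85,550; Petrov 294,848.19 → $294,850.

Marchetti: $113,300; Nwosu: $85,550; Petrov: $294,850; Vance: $377,500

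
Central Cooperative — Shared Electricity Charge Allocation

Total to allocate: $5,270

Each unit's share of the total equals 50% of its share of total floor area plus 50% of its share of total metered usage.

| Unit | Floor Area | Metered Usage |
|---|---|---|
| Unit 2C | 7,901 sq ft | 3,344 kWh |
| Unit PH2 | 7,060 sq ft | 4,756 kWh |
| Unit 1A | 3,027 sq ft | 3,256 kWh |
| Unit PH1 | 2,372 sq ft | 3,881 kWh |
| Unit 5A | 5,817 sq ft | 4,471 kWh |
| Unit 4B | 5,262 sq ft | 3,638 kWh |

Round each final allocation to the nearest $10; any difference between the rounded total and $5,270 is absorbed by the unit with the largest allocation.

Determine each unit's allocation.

Totals — floor area 31,439, metered usage 23,346.
Composite weights (50% floor area + 50% metered usage): Unit 2C 0.1973; Unit PH2 0.2141; Unit 1A 0.1179; Unit PH1 0.1208; Unit 5A 0.1883; Unit 4B 0.1616.
Raw shares: Unit 2C 1,039.64; Unit PH2 1,128.52; Unit 1A 621.20; Unit PH1 636.84; Unit 5A 992.17; Unit 4B 851.64.
At nearest $10: Unit 2C $1,040; Unit PH2 $1,130; Unit 1A $620; Unit PH1 $640; Unit 5A $990; Unit 4B $850. Sum = $5,270.
No rounding difference to absorb.

Unit 2C: $1,040; Unit PH2: $1,130; Unit 1A: $620; Unit PH1: $640; Unit 5A: $990; Unit 4B: $850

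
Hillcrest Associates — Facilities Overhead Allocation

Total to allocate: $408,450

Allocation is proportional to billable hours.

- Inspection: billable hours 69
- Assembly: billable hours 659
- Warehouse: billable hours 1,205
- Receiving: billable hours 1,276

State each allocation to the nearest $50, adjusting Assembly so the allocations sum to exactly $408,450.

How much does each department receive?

Combined billable hours = 3,209.
Unrounded shares: Inspection 69/3,209 × $408,450 = 8,782.50; Assembly 659/3,209 × $408,450 = 83,879.26; Warehouse 1,205/3,209 × $408,450 = 153,375.58; Receiving 1,276/3,209 × $408,450 = 162,412.65.
At nearest $50: Inspection $8,800; Assembly $83,900; Warehouse $153,400; Receiving $162,400. Sum = $408,500.
Difference $408,450 − $408,500 = −$50 applied to Assembly: Assembly becomes $83,850.

Inspection: $8,800 | Assembly: $83,850 | Warehouse: $153,400 | Receiving: $162,400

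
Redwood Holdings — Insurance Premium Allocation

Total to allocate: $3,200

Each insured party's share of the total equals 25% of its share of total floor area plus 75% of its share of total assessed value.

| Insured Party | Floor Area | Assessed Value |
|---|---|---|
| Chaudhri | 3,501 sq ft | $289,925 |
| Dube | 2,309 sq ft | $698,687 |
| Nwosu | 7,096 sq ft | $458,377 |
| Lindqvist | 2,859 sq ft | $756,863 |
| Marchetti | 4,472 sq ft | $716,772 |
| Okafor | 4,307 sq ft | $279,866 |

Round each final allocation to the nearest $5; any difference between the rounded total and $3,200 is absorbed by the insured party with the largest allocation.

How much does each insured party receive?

Chaudhri: $330 | Dube: $600 | Nwosu: $575 | Lindqvist: $660 | Marchetti: $685 | Okafor: $350

Totals — floor area 24,544, assessed value 3,200,490.
Combined weights (25% floor area + 75% assessed value): Chaudhri 0.1036; Dube 0.1872; Nwosu 0.1797; Lindqvist 0.2065; Marchetti 0.2135; Okafor 0.1095.
Unrounded shares: Chaudhri 331.52; Dube 599.20; Nwosu 575.02; Lindqvist 660.75; Marchetti 683.26; Okafor 350.25.
Rounded to nearest $5: Chaudhri $330; Dube $600; Nwosu $575; Lindqvist $660; Marchetti $685; Okafor $350. Sum = $3,200.
No rounding difference to absorb.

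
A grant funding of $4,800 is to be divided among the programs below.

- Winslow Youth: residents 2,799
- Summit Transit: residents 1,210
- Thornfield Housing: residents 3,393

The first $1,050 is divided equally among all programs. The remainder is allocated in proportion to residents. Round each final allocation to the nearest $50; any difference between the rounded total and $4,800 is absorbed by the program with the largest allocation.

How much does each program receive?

Equal tier: $1,050 ÷ 3 = $350 apiece.
Remainder $3,750 by residents (total 7,402): Winslow Youth 1,418.03 → $1,400; Summit Transit 613.01 → $600; Thornfield Housing 1,718.96 → $1,700.
Rounding difference +$50 on remainder applied to Thornfield Housing.
Totals: Winslow Youth $350 + $1,400 = $1,750; Summit Transit $350 + $600 = $950; Thornfield Housing $350 + $1,750 = $2,100.

Winslow Youth: $1,750 · Summit Transit: $950 · Thornfield Housing: $2,100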